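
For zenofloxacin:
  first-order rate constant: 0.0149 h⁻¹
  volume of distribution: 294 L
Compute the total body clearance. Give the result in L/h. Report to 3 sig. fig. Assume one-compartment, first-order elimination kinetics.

CL = k × Vd = 0.0149 × 294 = 4.381 L/h

4.38 L/h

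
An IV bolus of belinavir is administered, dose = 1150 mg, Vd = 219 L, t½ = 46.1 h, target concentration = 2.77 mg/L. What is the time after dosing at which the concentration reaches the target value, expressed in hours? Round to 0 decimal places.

C₀ = Dose / Vd = 1150 / 219 = 5.251 mg/L
k = ln2 / t½ = 0.693147 / 46.1 = 0.01504 h⁻¹
t = ln(C₀ / C) / k = ln(5.251 / 2.77) / 0.01504
  = ln(1.896) / 0.01504 = 0.6397 / 0.01504 = 42.53 h

43 h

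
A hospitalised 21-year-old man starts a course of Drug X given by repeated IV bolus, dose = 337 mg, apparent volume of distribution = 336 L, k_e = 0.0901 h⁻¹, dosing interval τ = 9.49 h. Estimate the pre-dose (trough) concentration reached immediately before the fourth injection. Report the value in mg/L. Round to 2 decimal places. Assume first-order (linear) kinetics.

C₀ per dose = Dose / Vd = 337 / 336 = 1.003 mg/L
Fraction remaining after one interval: r = e^(−kτ) = e^(−0.09010 × 9.49) = 0.4253
Before dose 4, 3 doses have been given (aged 1τ, 2τ, 3τ).
C_trough = C₀ × (r + r² + … + r^3) = C₀ × r(1−r^3)/(1−r)
        = 1.003 × 0.4253 × (1 − 0.07693) / (1 − 0.4253) = 0.6852 mg/L

0.69 mg/L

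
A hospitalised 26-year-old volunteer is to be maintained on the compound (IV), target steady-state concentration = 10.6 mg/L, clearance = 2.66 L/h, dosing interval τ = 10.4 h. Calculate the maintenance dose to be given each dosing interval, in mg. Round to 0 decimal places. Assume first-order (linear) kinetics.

At steady state, Dose/τ = Css × CL.
Dose = Css × CL × τ = 10.6 × 2.660 × 10.4 = 293.2 mg

293 mg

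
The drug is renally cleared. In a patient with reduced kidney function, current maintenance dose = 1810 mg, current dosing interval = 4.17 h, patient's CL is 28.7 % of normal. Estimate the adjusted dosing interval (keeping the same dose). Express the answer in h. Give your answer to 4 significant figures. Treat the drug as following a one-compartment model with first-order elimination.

14.53 h

To keep the same average steady-state level, dosing rate must scale with clearance.
CL ratio = 28.7 / 100 = 0.2870
New interval (same dose) = 4.17 / 0.2870 = 14.53 h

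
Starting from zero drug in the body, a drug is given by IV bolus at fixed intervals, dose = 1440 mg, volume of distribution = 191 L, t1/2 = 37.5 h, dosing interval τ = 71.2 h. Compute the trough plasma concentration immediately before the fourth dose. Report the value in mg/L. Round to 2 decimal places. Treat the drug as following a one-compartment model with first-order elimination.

C₀ per dose = Dose / Vd = 1440 / 191 = 7.539 mg/L
k = ln2 / t½ = 0.693147 / 37.5 = 0.01848 h⁻¹
Fraction remaining after one interval: r = e^(−kτ) = e^(−0.01848 × 71.2) = 0.2683
Before dose 4, 3 doses have been given (aged 1τ, 2τ, 3τ).
C_trough = C₀ × (r + r² + … + r^3) = C₀ × r(1−r^3)/(1−r)
        = 7.539 × 0.2683 × (1 − 0.01931) / (1 − 0.2683) = 2.711 mg/L

2.71 mg/L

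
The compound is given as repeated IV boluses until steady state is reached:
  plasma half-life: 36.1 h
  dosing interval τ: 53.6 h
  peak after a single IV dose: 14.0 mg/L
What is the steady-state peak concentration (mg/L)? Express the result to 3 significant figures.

k = ln2 / t½ = 0.693147 / 36.1 = 0.01920 h⁻¹
e^(−kτ) = e^(−0.01920 × 53.6) = 0.3573
Accumulation ratio R = 1 / (1 − e^(−kτ)) = 1 / (1 − 0.3573) = 1.556
Steady-state peak = C₀ × R = 14.0 × 1.556 = 21.78 mg/L

21.8 mg/L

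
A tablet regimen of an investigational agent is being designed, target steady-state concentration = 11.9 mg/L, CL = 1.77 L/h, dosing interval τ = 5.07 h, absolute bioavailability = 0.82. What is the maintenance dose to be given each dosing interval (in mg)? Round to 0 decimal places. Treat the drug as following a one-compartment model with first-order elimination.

At steady state, F × (Dose/τ) = Css × CL.
Dose = Css × CL × τ / F = 11.9 × 1.770 × 5.07 / 0.82 = 130.2 mg

130 mg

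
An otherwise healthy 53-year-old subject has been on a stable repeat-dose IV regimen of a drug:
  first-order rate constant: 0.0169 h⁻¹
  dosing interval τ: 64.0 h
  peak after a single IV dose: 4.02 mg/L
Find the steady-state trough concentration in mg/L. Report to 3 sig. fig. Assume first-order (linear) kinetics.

e^(−kτ) = e^(−0.01690 × 64.0) = 0.3391
Accumulation ratio R = 1 / (1 − e^(−kτ)) = 1 / (1 − 0.3391) = 1.513
Steady-state trough = C₀ × R × e^(−kτ) = 4.02 × 1.513 × 0.3391 = 2.062 mg/L

2.06 mg/L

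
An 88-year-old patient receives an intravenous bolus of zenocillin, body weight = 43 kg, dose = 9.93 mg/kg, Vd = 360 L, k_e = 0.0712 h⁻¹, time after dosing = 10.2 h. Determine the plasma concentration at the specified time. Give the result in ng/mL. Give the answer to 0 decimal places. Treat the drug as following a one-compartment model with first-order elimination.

Total dose = 9.93 × 43 = 427.0 mg
C₀ = Dose / Vd = 427.0 / 360 = 1.186 mg/L
C = C₀ · e^(−k·t) = 1.186 × e^(−0.07120 × 10.2)
  = 1.186 × 0.4837 = 0.5737 mg/L
Convert: 0.5737 mg/L × 1000 = 573.7 ng/mL

574 ng/mL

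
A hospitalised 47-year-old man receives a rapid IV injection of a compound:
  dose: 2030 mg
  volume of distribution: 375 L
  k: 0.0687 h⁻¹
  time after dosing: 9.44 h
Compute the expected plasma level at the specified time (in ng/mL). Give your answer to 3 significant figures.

C₀ = Dose / Vd = 2030 / 375 = 5.413 mg/L
C = C₀ · e^(−k·t) = 5.413 × e^(−0.06870 × 9.44)
  = 5.413 × 0.5228 = 2.830 mg/L
Convert: 2.830 mg/L × 1000 = 2830 ng/mL

2830 ng/mL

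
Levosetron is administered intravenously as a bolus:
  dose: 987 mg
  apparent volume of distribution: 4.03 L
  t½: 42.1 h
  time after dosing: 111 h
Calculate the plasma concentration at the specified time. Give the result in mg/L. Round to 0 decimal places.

C₀ = Dose / Vd = 987.0 / 4.03 = 244.9 mg/L
k = ln2 / t½ = 0.693147 / 42.1 = 0.01646 h⁻¹
C = C₀ · e^(−k·t) = 244.9 × e^(−0.01646 × 111)
  = 244.9 × 0.1609 = 39.40 mg/L

39 mg/L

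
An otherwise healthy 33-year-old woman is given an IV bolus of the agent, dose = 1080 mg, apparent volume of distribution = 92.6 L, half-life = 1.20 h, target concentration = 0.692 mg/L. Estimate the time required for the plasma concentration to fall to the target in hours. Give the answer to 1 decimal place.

C₀ = Dose / Vd = 1080 / 92.6 = 11.66 mg/L
k = ln2 / t½ = 0.693147 / 1.20 = 0.5776 h⁻¹
t = ln(C₀ / C) / k = ln(11.66 / 0.692) / 0.5776
  = ln(16.85) / 0.5776 = 2.824 / 0.5776 = 4.889 h

4.9 h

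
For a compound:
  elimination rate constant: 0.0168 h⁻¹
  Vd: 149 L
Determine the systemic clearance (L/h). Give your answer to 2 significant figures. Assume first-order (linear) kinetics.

2.5 L/h

CL = k × Vd = 0.0168 × 149 = 2.503 L/h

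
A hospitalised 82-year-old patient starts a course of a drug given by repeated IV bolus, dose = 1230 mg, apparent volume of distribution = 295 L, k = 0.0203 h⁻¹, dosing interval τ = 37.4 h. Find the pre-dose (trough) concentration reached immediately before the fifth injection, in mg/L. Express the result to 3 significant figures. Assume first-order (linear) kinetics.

3.49 mg/L

C₀ per dose = Dose / Vd = 1230 / 295 = 4.169 mg/L
Fraction remaining after one interval: r = e^(−kτ) = e^(−0.02030 × 37.4) = 0.4680
Before dose 5, 4 doses have been given (aged 1τ, 2τ, 3τ, 4τ).
C_trough = C₀ × (r + r² + … + r^4) = C₀ × r(1−r^4)/(1−r)
        = 4.169 × 0.4680 × (1 − 0.04797) / (1 − 0.4680) = 3.492 mg/L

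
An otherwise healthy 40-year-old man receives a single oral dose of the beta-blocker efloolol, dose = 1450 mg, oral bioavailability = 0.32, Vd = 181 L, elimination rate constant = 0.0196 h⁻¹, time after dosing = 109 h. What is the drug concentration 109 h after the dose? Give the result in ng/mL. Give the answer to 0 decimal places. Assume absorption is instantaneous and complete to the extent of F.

303 ng/mL

Amount reaching circulation = F × Dose = 0.32 × 1450 = 464.0 mg
C₀ = F·Dose / Vd = 464.0 / 181 = 2.564 mg/L
C = C₀ · e^(−k·t) = 2.564 × e^(−0.01960 × 109)
  = 2.564 × 0.1181 = 0.3028 mg/L
Convert: 0.3028 mg/L × 1000 = 302.8 ng/mL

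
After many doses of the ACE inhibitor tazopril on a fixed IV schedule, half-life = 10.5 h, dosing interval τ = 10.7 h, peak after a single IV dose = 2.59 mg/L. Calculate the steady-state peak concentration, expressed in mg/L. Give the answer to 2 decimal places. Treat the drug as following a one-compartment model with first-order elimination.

k = ln2 / t½ = 0.693147 / 10.5 = 0.06601 h⁻¹
e^(−kτ) = e^(−0.06601 × 10.7) = 0.4935
Accumulation ratio R = 1 / (1 − e^(−kτ)) = 1 / (1 − 0.4935) = 1.974
Steady-state peak = C₀ × R = 2.59 × 1.974 = 5.113 mg/L

5.11 mg/L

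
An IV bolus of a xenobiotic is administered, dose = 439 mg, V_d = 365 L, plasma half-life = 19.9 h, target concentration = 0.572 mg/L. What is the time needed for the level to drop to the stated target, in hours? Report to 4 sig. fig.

21.34 h

C₀ = Dose / Vd = 439.0 / 365 = 1.203 mg/L
k = ln2 / t½ = 0.693147 / 19.9 = 0.03483 h⁻¹
t = ln(C₀ / C) / k = ln(1.203 / 0.572) / 0.03483
  = ln(2.103) / 0.03483 = 0.7434 / 0.03483 = 21.34 h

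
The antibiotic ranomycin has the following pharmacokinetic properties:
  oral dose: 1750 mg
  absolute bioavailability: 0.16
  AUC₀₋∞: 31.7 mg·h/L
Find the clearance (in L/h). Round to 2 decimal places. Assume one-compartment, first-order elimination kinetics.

8.83 L/h

CL = F·Dose / AUC = 0.16 × 1750 / 31.7 = 8.833 L/h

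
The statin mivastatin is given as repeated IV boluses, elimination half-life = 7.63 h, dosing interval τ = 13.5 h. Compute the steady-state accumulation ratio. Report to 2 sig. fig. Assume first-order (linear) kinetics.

1.4

k = ln2 / t½ = 0.693147 / 7.63 = 0.09084 h⁻¹
e^(−kτ) = e^(−0.09084 × 13.5) = 0.2934
Accumulation ratio R = 1 / (1 − e^(−kτ)) = 1 / (1 − 0.2934) = 1.415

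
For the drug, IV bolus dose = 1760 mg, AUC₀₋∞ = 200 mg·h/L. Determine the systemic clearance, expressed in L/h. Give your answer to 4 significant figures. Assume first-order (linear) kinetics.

8.800 L/h

CL = Dose / AUC = 1760 / 200 = 8.800 L/h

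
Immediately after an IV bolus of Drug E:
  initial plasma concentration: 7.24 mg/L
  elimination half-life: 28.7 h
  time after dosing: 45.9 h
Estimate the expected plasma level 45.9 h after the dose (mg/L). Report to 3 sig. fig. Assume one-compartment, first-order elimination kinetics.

k = ln2 / t½ = 0.693147 / 28.7 = 0.02415 h⁻¹
C = C₀ · e^(−k·t) = 7.240 × e^(−0.02415 × 45.9)
  = 7.240 × 0.3301 = 2.390 mg/L

2.39 mg/L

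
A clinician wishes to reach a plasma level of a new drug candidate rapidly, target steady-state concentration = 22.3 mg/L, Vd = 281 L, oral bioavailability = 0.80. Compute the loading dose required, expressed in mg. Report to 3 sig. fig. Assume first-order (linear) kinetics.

7830 mg

LD = Css × Vd / F = 22.3 × 281 / 0.80 = 7833 mg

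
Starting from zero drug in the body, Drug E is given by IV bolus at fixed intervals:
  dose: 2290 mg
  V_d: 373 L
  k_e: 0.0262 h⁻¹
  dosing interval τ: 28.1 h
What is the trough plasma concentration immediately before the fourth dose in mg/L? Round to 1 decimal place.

C₀ per dose = Dose / Vd = 2290 / 373 = 6.139 mg/L
Fraction remaining after one interval: r = e^(−kτ) = e^(−0.02620 × 28.1) = 0.4789
Before dose 4, 3 doses have been given (aged 1τ, 2τ, 3τ).
C_trough = C₀ × (r + r² + … + r^3) = C₀ × r(1−r^3)/(1−r)
        = 6.139 × 0.4789 × (1 − 0.1098) / (1 − 0.4789) = 5.022 mg/L

5.0 mg/L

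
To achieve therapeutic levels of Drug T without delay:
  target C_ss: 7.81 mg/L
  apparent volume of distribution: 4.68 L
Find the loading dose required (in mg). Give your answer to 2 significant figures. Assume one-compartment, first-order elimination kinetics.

LD = Css × Vd = 7.81 × 4.68 = 36.55 mg

37 mg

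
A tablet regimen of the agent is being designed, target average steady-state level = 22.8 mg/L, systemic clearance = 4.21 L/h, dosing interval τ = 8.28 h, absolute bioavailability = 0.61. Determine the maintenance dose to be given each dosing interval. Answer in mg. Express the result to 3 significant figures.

1300 mg

At steady state, F × (Dose/τ) = Css × CL.
Dose = Css × CL × τ / F = 22.8 × 4.210 × 8.28 / 0.61 = 1303 mg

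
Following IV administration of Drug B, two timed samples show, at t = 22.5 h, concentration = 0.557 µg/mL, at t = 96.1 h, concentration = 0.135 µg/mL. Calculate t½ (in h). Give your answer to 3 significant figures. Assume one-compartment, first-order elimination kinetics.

36.0 h

k = ln(C₁/C₂) / (t₂ − t₁) = ln(0.557/0.135) / (96.1 − 22.5)
  = 1.417 / 73.60 = 0.01925 h⁻¹
t½ = ln2 / k = 0.693147 / 0.01925 = 36.01 h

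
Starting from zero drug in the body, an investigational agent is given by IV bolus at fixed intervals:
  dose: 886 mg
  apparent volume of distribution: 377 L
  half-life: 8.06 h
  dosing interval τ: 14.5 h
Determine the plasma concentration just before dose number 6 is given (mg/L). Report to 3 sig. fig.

C₀ per dose = Dose / Vd = 886 / 377 = 2.350 mg/L
k = ln2 / t½ = 0.693147 / 8.06 = 0.08600 h⁻¹
Fraction remaining after one interval: r = e^(−kτ) = e^(−0.08600 × 14.5) = 0.2874
Before dose 6, 5 doses have been given (aged 1τ, 2τ, 3τ, 4τ, 5τ).
C_trough = C₀ × (r + r² + … + r^5) = C₀ × r(1−r^5)/(1−r)
        = 2.350 × 0.2874 × (1 − 0.001961) / (1 − 0.2874) = 0.9459 mg/L

0.946 mg/L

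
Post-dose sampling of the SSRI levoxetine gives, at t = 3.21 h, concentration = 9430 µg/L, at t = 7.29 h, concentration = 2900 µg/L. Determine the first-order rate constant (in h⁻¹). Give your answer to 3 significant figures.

k = ln(C₁/C₂) / (t₂ − t₁) = ln(9430/2900) / (7.29 − 3.21)
  = 1.179 / 4.080 = 0.2890 h⁻¹

0.289 h⁻¹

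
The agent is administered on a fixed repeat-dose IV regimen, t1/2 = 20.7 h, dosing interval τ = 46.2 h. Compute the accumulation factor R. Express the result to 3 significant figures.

1.27

k = ln2 / t½ = 0.693147 / 20.7 = 0.03349 h⁻¹
e^(−kτ) = e^(−0.03349 × 46.2) = 0.2128
Accumulation ratio R = 1 / (1 − e^(−kτ)) = 1 / (1 − 0.2128) = 1.270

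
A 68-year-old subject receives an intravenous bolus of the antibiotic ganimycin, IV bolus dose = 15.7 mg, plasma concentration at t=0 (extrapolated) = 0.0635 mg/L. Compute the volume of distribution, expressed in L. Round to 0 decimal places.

247 L

Vd = Dose / C₀ = 15.70 / 0.0635 = 247.2 L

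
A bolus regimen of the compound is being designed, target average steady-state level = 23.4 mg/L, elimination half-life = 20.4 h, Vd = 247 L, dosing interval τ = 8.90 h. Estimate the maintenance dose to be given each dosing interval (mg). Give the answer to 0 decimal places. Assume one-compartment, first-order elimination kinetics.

k = ln2 / t½ = 0.693147 / 20.4 = 0.03398 h⁻¹
CL = k × Vd = 0.03398 × 247 = 8.393 L/h
At steady state, Dose/τ = Css × CL.
Dose = Css × CL × τ = 23.4 × 8.393 × 8.90 = 1748 mg

1748 mg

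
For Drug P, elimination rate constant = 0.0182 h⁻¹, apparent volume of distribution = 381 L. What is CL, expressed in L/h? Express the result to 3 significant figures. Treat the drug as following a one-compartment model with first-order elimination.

6.93 L/h

CL = k × Vd = 0.0182 × 381 = 6.934 L/h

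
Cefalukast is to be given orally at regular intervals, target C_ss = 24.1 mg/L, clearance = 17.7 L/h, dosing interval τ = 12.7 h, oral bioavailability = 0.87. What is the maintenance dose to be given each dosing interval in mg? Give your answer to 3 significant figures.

6230 mg

At steady state, F × (Dose/τ) = Css × CL.
Dose = Css × CL × τ / F = 24.1 × 17.70 × 12.7 / 0.87 = 6227 mg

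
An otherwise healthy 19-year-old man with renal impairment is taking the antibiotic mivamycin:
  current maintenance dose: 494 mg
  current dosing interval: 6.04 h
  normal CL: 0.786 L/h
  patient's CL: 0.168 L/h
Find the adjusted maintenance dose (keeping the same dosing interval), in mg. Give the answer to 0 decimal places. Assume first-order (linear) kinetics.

To keep the same average steady-state level, dosing rate must scale with clearance.
CL ratio = 0.168 / 0.786 = 0.2137
New dose (same interval) = 494 × 0.2137 = 105.6 mg

106 mg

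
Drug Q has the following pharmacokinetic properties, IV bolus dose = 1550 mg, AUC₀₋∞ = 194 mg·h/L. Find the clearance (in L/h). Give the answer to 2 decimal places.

CL = Dose / AUC = 1550 / 194 = 7.990 L/h

7.99 L/h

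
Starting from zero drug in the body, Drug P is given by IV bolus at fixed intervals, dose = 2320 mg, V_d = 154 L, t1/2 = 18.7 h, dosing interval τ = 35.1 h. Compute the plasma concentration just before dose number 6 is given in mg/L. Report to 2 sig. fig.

C₀ per dose = Dose / Vd = 2320 / 154 = 15.06 mg/L
k = ln2 / t½ = 0.693147 / 18.7 = 0.03707 h⁻¹
Fraction remaining after one interval: r = e^(−kτ) = e^(−0.03707 × 35.1) = 0.2722
Before dose 6, 5 doses have been given (aged 1τ, 2τ, 3τ, 4τ, 5τ).
C_trough = C₀ × (r + r² + … + r^5) = C₀ × r(1−r^5)/(1−r)
        = 15.06 × 0.2722 × (1 − 0.001494) / (1 − 0.2722) = 5.624 mg/L

5.6 mg/L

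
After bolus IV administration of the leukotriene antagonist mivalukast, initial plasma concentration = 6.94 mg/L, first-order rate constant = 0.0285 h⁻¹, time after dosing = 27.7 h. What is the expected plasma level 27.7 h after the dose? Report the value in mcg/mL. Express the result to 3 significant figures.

3.15 mcg/mL

C = C₀ · e^(−k·t) = 6.940 × e^(−0.02850 × 27.7)
  = 6.940 × 0.4541 = 3.151 mg/L
(3.151 mg/L = 3.151 mcg/mL)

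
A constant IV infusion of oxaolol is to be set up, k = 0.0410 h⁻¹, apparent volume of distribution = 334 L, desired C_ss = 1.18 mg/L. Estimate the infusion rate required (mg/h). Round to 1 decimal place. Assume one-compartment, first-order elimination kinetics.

16.2 mg/h

CL = k × Vd = 0.04100 × 334 = 13.69 L/h
At steady state, infusion rate R₀ = Css × CL = 1.18 × 13.69 = 16.15 mg/h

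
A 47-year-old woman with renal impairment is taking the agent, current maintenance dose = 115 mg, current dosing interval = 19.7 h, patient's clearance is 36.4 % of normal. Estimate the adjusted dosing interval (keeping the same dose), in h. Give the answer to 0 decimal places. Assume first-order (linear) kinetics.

To keep the same average steady-state level, dosing rate must scale with clearance.
CL ratio = 36.4 / 100 = 0.3640
New interval (same dose) = 19.7 / 0.3640 = 54.12 h

54 h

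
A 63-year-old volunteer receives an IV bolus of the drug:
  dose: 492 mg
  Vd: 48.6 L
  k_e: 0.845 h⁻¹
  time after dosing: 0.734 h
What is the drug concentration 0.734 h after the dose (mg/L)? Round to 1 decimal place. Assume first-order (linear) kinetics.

5.4 mg/L

C₀ = Dose / Vd = 492.0 / 48.6 = 10.12 mg/L
C = C₀ · e^(−k·t) = 10.12 × e^(−0.8450 × 0.734)
  = 10.12 × 0.5378 = 5.443 mg/L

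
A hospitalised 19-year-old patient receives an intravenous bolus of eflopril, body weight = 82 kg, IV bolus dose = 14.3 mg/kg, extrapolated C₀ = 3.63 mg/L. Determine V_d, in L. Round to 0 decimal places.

323 L

Dose = 14.3 × 82 = 1173 mg
Vd = Dose / C₀ = 1173 / 3.63 = 323.1 L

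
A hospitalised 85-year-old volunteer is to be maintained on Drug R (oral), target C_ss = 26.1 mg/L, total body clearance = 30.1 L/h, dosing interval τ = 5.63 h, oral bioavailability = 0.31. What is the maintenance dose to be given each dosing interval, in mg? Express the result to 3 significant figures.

At steady state, F × (Dose/τ) = Css × CL.
Dose = Css × CL × τ / F = 26.1 × 30.10 × 5.63 / 0.31 = 14270 mg

14300 mg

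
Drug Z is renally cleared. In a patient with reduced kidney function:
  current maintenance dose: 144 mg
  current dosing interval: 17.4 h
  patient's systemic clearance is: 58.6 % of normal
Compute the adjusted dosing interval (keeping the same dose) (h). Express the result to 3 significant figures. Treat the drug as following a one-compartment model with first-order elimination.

To keep the same average steady-state level, dosing rate must scale with clearance.
CL ratio = 58.6 / 100 = 0.5860
New interval (same dose) = 17.4 / 0.5860 = 29.69 h

29.7 h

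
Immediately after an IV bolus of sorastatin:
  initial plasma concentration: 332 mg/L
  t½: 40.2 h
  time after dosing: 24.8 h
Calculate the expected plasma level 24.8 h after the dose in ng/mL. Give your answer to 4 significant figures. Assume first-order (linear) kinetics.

216500 ng/mL

k = ln2 / t½ = 0.693147 / 40.2 = 0.01724 h⁻¹
C = C₀ · e^(−k·t) = 332.0 × e^(−0.01724 × 24.8)
  = 332.0 × 0.6521 = 216.5 mg/L
Convert: 216.5 mg/L × 1000 = 216500 ng/mL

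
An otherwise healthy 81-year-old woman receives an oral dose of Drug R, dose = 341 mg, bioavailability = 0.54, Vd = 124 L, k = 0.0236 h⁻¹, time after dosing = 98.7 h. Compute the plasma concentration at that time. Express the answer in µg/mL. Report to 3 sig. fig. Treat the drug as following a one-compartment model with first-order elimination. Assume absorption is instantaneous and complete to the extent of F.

Amount reaching circulation = F × Dose = 0.54 × 341.0 = 184.1 mg
C₀ = F·Dose / Vd = 184.1 / 124 = 1.485 mg/L
C = C₀ · e^(−k·t) = 1.485 × e^(−0.02360 × 98.7)
  = 1.485 × 0.09736 = 0.1446 mg/L
(0.1446 mg/L = 0.1446 µg/mL)

0.145 µg/mL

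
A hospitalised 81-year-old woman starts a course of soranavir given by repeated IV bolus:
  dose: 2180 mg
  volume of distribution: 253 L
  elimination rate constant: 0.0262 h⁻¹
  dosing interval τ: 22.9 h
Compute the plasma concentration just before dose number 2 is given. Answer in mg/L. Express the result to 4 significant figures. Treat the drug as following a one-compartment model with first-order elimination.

4.729 mg/L

C₀ per dose = Dose / Vd = 2180 / 253 = 8.617 mg/L
Fraction remaining after one interval: r = e^(−kτ) = e^(−0.02620 × 22.9) = 0.5488
Before dose 2, 1 dose has been given (aged 1τ).
C_trough = C₀ × r = 8.617 × 0.5488 = 4.729 mg/L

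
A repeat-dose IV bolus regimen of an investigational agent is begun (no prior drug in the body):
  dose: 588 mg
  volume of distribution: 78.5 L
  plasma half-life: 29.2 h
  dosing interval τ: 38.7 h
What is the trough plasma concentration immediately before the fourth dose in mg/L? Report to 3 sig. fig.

4.66 mg/L

C₀ per dose = Dose / Vd = 588 / 78.5 = 7.490 mg/L
k = ln2 / t½ = 0.693147 / 29.2 = 0.02374 h⁻¹
Fraction remaining after one interval: r = e^(−kτ) = e^(−0.02374 × 38.7) = 0.3990
Before dose 4, 3 doses have been given (aged 1τ, 2τ, 3τ).
C_trough = C₀ × (r + r² + … + r^3) = C₀ × r(1−r^3)/(1−r)
        = 7.490 × 0.3990 × (1 − 0.06352) / (1 − 0.3990) = 4.657 mg/L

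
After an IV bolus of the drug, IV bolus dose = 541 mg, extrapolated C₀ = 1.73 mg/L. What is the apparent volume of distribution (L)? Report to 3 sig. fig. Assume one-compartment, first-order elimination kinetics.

313 L

Vd = Dose / C₀ = 541.0 / 1.73 = 312.7 L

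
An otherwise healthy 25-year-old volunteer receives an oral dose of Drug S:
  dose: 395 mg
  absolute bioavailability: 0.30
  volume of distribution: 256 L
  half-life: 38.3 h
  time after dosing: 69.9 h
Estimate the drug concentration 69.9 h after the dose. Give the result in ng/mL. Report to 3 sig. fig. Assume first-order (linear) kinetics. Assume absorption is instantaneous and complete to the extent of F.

131 ng/mL

Amount reaching circulation = F × Dose = 0.30 × 395.0 = 118.5 mg
C₀ = F·Dose / Vd = 118.5 / 256 = 0.4629 mg/L
k = ln2 / t½ = 0.693147 / 38.3 = 0.01810 h⁻¹
C = C₀ · e^(−k·t) = 0.4629 × e^(−0.01810 × 69.9)
  = 0.4629 × 0.2822 = 0.1306 mg/L
Convert: 0.1306 mg/L × 1000 = 130.6 ng/mL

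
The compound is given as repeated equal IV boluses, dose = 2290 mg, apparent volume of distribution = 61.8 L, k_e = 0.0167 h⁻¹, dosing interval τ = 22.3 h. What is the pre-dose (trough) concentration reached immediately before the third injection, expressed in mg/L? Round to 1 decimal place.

C₀ per dose = Dose / Vd = 2290 / 61.8 = 37.06 mg/L
Fraction remaining after one interval: r = e^(−kτ) = e^(−0.01670 × 22.3) = 0.6891
Before dose 3, 2 doses have been given (aged 1τ, 2τ).
C_trough = C₀ × (r + r²) = 37.06 × (0.6891 + 0.4749) = 43.14 mg/L

43.1 mg/L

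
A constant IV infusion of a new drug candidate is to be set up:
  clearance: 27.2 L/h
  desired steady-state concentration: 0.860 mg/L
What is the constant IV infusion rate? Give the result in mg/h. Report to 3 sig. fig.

23.4 mg/h

At steady state, infusion rate R₀ = Css × CL = 0.860 × 27.20 = 23.39 mg/h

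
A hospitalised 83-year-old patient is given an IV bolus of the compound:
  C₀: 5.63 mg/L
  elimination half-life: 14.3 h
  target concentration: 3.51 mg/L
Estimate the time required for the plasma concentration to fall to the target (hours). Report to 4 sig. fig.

k = ln2 / t½ = 0.693147 / 14.3 = 0.04847 h⁻¹
t = ln(C₀ / C) / k = ln(5.630 / 3.51) / 0.04847
  = ln(1.604) / 0.04847 = 0.4725 / 0.04847 = 9.748 h

9.748 h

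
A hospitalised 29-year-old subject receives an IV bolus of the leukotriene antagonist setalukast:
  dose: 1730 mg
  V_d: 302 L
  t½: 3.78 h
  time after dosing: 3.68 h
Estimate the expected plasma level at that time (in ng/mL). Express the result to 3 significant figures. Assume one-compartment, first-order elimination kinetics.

2920 ng/mL

C₀ = Dose / Vd = 1730 / 302 = 5.728 mg/L
k = ln2 / t½ = 0.693147 / 3.78 = 0.1834 h⁻¹
C = C₀ · e^(−k·t) = 5.728 × e^(−0.1834 × 3.68)
  = 5.728 × 0.5092 = 2.917 mg/L
Convert: 2.917 mg/L × 1000 = 2917 ng/mL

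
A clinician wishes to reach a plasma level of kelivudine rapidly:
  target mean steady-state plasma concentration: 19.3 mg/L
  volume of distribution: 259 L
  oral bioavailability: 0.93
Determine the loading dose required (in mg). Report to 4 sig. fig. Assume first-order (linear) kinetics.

LD = Css × Vd / F = 19.3 × 259 / 0.93 = 5375 mg

5375 mg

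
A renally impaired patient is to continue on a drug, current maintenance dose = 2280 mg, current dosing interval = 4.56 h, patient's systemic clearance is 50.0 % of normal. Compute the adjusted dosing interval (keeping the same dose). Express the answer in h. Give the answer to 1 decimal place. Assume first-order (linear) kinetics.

9.1 h

To keep the same average steady-state level, dosing rate must scale with clearance.
CL ratio = 50.0 / 100 = 0.5000
New interval (same dose) = 4.56 / 0.5000 = 9.120 h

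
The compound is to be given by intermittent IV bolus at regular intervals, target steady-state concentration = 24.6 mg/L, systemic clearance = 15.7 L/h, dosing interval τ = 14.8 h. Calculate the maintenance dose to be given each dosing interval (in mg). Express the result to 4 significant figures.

At steady state, Dose/τ = Css × CL.
Dose = Css × CL × τ = 24.6 × 15.70 × 14.8 = 5716 mg

5716 mg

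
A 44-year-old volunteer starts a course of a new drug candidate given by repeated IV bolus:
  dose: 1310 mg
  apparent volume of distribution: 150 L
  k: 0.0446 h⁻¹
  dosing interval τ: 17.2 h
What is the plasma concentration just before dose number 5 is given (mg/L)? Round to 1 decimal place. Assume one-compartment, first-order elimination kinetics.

C₀ per dose = Dose / Vd = 1310 / 150 = 8.733 mg/L
Fraction remaining after one interval: r = e^(−kτ) = e^(−0.04460 × 17.2) = 0.4643
Before dose 5, 4 doses have been given (aged 1τ, 2τ, 3τ, 4τ).
C_trough = C₀ × (r + r² + … + r^4) = C₀ × r(1−r^4)/(1−r)
        = 8.733 × 0.4643 × (1 − 0.04647) / (1 − 0.4643) = 7.217 mg/L

7.2 mg/L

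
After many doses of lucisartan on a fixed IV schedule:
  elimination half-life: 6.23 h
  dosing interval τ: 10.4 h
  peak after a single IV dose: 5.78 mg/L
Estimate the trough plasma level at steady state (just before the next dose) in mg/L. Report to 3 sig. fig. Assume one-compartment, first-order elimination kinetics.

2.65 mg/L

k = ln2 / t½ = 0.693147 / 6.23 = 0.1113 h⁻¹
e^(−kτ) = e^(−0.1113 × 10.4) = 0.3143
Accumulation ratio R = 1 / (1 − e^(−kτ)) = 1 / (1 − 0.3143) = 1.458
Steady-state trough = C₀ × R × e^(−kτ) = 5.78 × 1.458 × 0.3143 = 2.649 mg/L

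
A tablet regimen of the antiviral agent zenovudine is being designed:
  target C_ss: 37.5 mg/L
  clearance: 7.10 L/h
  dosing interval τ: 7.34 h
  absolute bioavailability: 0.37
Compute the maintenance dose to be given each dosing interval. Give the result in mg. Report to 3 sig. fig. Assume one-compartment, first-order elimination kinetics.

5280 mg

At steady state, F × (Dose/τ) = Css × CL.
Dose = Css × CL × τ / F = 37.5 × 7.100 × 7.34 / 0.37 = 5282 mg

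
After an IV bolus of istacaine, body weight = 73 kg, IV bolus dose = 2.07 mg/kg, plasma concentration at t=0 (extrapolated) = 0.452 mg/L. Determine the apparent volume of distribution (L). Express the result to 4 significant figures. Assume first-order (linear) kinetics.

Dose = 2.07 × 73 = 151.1 mg
Vd = Dose / C₀ = 151.1 / 0.452 = 334.3 L

334.3 L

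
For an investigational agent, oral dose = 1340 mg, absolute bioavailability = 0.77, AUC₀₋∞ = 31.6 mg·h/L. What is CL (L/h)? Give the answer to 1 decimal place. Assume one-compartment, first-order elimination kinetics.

32.7 L/h

CL = F·Dose / AUC = 0.77 × 1340 / 31.6 = 32.65 L/h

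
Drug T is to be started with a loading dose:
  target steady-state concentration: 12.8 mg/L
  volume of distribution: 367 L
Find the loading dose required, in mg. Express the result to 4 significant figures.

4698 mg

LD = Css × Vd = 12.8 × 367 = 4698 mg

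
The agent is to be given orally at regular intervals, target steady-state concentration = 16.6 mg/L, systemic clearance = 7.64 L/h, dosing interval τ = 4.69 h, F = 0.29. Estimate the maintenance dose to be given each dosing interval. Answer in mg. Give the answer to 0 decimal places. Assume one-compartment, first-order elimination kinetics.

2051 mg

At steady state, F × (Dose/τ) = Css × CL.
Dose = Css × CL × τ / F = 16.6 × 7.640 × 4.69 / 0.29 = 2051 mg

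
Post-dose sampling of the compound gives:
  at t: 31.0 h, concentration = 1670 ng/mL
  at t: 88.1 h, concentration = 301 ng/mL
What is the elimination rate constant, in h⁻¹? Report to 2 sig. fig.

k = ln(C₁/C₂) / (t₂ − t₁) = ln(1670/301) / (88.1 − 31.0)
  = 1.713 / 57.10 = 0.03000 h⁻¹

0.030 h⁻¹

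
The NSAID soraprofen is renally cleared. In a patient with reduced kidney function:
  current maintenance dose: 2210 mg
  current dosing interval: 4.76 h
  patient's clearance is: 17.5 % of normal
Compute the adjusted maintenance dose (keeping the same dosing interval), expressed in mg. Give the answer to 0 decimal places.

387 mg

To keep the same average steady-state level, dosing rate must scale with clearance.
CL ratio = 17.5 / 100 = 0.1750
New dose (same interval) = 2210 × 0.1750 = 386.8 mg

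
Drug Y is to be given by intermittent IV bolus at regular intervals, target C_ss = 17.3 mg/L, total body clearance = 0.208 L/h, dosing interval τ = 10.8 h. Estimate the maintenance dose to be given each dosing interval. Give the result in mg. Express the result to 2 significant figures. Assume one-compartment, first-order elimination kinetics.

At steady state, Dose/τ = Css × CL.
Dose = Css × CL × τ = 17.3 × 0.2080 × 10.8 = 38.86 mg

39 mg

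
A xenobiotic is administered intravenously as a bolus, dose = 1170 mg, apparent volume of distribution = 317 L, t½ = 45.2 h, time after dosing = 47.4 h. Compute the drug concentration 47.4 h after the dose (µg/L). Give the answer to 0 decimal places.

1784 µg/L

C₀ = Dose / Vd = 1170 / 317 = 3.691 mg/L
k = ln2 / t½ = 0.693147 / 45.2 = 0.01534 h⁻¹
C = C₀ · e^(−k·t) = 3.691 × e^(−0.01534 × 47.4)
  = 3.691 × 0.4833 = 1.784 mg/L
Convert: 1.784 mg/L × 1000 = 1784 µg/L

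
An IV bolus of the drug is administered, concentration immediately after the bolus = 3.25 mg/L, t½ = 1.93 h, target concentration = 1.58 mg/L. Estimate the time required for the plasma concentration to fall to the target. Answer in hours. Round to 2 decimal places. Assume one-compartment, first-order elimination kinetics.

k = ln2 / t½ = 0.693147 / 1.93 = 0.3591 h⁻¹
t = ln(C₀ / C) / k = ln(3.250 / 1.58) / 0.3591
  = ln(2.057) / 0.3591 = 0.7212 / 0.3591 = 2.008 h

2.01 h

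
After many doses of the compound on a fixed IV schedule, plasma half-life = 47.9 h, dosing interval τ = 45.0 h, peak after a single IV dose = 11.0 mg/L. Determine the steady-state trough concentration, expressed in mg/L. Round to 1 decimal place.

k = ln2 / t½ = 0.693147 / 47.9 = 0.01447 h⁻¹
e^(−kτ) = e^(−0.01447 × 45.0) = 0.5214
Accumulation ratio R = 1 / (1 − e^(−kτ)) = 1 / (1 − 0.5214) = 2.089
Steady-state trough = C₀ × R × e^(−kτ) = 11.0 × 2.089 × 0.5214 = 11.98 mg/L

12.0 mg/L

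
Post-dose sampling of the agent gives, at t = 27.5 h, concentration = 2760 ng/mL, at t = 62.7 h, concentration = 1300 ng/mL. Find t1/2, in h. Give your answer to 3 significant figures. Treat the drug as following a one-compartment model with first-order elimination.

k = ln(C₁/C₂) / (t₂ − t₁) = ln(2760/1300) / (62.7 − 27.5)
  = 0.7529 / 35.20 = 0.02139 h⁻¹
t½ = ln2 / k = 0.693147 / 0.02139 = 32.41 h

32.4 h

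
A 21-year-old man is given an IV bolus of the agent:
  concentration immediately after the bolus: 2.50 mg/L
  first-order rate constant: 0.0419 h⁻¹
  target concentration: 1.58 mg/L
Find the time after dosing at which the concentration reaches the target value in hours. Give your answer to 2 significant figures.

11 h

t = ln(C₀ / C) / k = ln(2.500 / 1.58) / 0.04190
  = ln(1.582) / 0.04190 = 0.4587 / 0.04190 = 10.95 h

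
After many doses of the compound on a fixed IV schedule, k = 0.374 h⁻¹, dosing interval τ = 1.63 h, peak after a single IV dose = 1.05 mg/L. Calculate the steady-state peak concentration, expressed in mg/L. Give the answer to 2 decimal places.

e^(−kτ) = e^(−0.3740 × 1.63) = 0.5436
Accumulation ratio R = 1 / (1 − e^(−kτ)) = 1 / (1 − 0.5436) = 2.191
Steady-state peak = C₀ × R = 1.05 × 2.191 = 2.301 mg/L

2.30 mg/L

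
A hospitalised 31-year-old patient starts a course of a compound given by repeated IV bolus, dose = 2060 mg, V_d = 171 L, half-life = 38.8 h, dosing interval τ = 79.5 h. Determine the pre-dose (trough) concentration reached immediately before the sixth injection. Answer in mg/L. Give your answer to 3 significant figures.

3.84 mg/L

C₀ per dose = Dose / Vd = 2060 / 171 = 12.05 mg/L
k = ln2 / t½ = 0.693147 / 38.8 = 0.01786 h⁻¹
Fraction remaining after one interval: r = e^(−kτ) = e^(−0.01786 × 79.5) = 0.2417
Before dose 6, 5 doses have been given (aged 1τ, 2τ, 3τ, 4τ, 5τ).
C_trough = C₀ × (r + r² + … + r^5) = C₀ × r(1−r^5)/(1−r)
        = 12.05 × 0.2417 × (1 − 0.0008249) / (1 − 0.2417) = 3.838 mg/L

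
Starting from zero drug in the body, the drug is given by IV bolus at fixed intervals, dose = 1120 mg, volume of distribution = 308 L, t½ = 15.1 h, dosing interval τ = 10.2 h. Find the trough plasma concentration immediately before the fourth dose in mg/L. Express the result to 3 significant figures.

4.59 mg/L

C₀ per dose = Dose / Vd = 1120 / 308 = 3.636 mg/L
k = ln2 / t½ = 0.693147 / 15.1 = 0.04590 h⁻¹
Fraction remaining after one interval: r = e^(−kτ) = e^(−0.04590 × 10.2) = 0.6261
Before dose 4, 3 doses have been given (aged 1τ, 2τ, 3τ).
C_trough = C₀ × (r + r² + … + r^3) = C₀ × r(1−r^3)/(1−r)
        = 3.636 × 0.6261 × (1 − 0.2454) / (1 − 0.6261) = 4.594 mg/L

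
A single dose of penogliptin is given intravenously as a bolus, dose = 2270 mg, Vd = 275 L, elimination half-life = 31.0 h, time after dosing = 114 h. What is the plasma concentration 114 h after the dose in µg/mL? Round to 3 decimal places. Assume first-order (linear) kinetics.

C₀ = Dose / Vd = 2270 / 275 = 8.255 mg/L
k = ln2 / t½ = 0.693147 / 31.0 = 0.02236 h⁻¹
C = C₀ · e^(−k·t) = 8.255 × e^(−0.02236 × 114)
  = 8.255 × 0.07816 = 0.6452 mg/L
(0.6452 mg/L = 0.6452 µg/mL)

0.645 µg/mL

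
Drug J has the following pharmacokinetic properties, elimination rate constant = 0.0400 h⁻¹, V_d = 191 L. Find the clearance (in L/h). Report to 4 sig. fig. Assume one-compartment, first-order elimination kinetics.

CL = k × Vd = 0.0400 × 191 = 7.640 L/h

7.640 L/h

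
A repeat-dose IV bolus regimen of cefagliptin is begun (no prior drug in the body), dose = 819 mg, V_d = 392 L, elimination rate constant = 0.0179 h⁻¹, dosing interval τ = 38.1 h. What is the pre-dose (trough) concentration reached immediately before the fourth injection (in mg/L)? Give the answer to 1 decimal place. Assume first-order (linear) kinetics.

1.9 mg/L

C₀ per dose = Dose / Vd = 819 / 392 = 2.089 mg/L
Fraction remaining after one interval: r = e^(−kτ) = e^(−0.01790 × 38.1) = 0.5056
Before dose 4, 3 doses have been given (aged 1τ, 2τ, 3τ).
C_trough = C₀ × (r + r² + … + r^3) = C₀ × r(1−r^3)/(1−r)
        = 2.089 × 0.5056 × (1 − 0.1292) / (1 − 0.5056) = 1.860 mg/L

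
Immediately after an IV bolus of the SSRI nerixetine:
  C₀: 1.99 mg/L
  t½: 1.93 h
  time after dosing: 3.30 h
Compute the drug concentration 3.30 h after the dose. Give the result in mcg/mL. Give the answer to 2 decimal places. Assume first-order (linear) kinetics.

k = ln2 / t½ = 0.693147 / 1.93 = 0.3591 h⁻¹
C = C₀ · e^(−k·t) = 1.990 × e^(−0.3591 × 3.30)
  = 1.990 × 0.3057 = 0.6083 mg/L
(0.6083 mg/L = 0.6083 mcg/mL)

0.61 mcg/mL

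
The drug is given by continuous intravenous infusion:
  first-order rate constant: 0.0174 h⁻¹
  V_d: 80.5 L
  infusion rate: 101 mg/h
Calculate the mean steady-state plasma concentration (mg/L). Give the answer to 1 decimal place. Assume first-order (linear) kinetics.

72.1 mg/L

CL = k × Vd = 0.01740 × 80.5 = 1.401 L/h
At steady state Css = R₀ / CL = 101 / 1.401 = 72.09 mg/L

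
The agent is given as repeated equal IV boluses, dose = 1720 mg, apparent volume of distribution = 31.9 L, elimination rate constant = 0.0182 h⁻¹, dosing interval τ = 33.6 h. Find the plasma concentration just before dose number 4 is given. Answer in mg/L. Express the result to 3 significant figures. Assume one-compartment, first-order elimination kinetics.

C₀ per dose = Dose / Vd = 1720 / 31.9 = 53.92 mg/L
Fraction remaining after one interval: r = e^(−kτ) = e^(−0.01820 × 33.6) = 0.5425
Before dose 4, 3 doses have been given (aged 1τ, 2τ, 3τ).
C_trough = C₀ × (r + r² + … + r^3) = C₀ × r(1−r^3)/(1−r)
        = 53.92 × 0.5425 × (1 − 0.1597) / (1 − 0.5425) = 53.73 mg/L

53.7 mg/L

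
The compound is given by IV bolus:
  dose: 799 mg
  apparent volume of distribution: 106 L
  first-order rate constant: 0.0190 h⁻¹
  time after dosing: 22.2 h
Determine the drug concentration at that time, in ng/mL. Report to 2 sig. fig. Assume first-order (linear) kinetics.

C₀ = Dose / Vd = 799.0 / 106 = 7.538 mg/L
C = C₀ · e^(−k·t) = 7.538 × e^(−0.01900 × 22.2)
  = 7.538 × 0.6559 = 4.944 mg/L
Convert: 4.944 mg/L × 1000 = 4944 ng/mL

4900 ng/mL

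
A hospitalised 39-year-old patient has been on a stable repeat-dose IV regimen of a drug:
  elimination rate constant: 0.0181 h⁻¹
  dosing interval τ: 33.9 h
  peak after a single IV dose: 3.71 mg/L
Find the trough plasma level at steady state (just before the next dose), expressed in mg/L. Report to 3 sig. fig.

e^(−kτ) = e^(−0.01810 × 33.9) = 0.5414
Accumulation ratio R = 1 / (1 − e^(−kτ)) = 1 / (1 − 0.5414) = 2.181
Steady-state trough = C₀ × R × e^(−kτ) = 3.71 × 2.181 × 0.5414 = 4.381 mg/L

4.38 mg/L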